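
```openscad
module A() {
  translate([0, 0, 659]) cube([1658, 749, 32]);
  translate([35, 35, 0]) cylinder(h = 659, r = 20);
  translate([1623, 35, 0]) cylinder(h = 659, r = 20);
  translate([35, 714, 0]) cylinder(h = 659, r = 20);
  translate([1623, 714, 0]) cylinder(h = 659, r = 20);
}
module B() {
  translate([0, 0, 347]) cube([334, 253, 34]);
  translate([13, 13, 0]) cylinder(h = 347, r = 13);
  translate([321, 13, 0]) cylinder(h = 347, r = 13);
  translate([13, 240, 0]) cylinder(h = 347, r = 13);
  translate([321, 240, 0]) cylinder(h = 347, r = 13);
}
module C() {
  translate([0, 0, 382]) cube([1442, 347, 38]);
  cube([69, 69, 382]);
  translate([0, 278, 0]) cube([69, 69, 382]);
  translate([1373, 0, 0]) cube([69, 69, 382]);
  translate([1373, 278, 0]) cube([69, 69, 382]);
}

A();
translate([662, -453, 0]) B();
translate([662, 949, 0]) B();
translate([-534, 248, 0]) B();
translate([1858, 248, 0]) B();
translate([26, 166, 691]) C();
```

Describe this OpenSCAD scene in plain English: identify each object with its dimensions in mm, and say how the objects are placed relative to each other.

A is a table with a 1658×749 mm rectangular top, 32 mm thick, top surface at z = 691 mm, supported by four round legs of 40 mm diameter, each leg's bounding box inset 15 mm from the nearest pair of top edges, running from the floor.

B is a four-legged stool. The seat is a 334×253×34 mm slab whose top surface is at z = 381 mm; four round legs, each 26 mm in diameter, run from the floor (z = 0) to the underside of the seat, each leg's axis is inset half a diameter from the nearest pair of seat edges (so the leg's bounding box is flush with the corner).

C is a bench: a 1442×347 mm seat slab, 38 mm thick, top at z = 420 mm, on four 69×69 mm square legs flush with the seat corners and standing on z = 0.

Four stools sit around the table at the −y, +y, −x, +x sides. The bench is on top of the table.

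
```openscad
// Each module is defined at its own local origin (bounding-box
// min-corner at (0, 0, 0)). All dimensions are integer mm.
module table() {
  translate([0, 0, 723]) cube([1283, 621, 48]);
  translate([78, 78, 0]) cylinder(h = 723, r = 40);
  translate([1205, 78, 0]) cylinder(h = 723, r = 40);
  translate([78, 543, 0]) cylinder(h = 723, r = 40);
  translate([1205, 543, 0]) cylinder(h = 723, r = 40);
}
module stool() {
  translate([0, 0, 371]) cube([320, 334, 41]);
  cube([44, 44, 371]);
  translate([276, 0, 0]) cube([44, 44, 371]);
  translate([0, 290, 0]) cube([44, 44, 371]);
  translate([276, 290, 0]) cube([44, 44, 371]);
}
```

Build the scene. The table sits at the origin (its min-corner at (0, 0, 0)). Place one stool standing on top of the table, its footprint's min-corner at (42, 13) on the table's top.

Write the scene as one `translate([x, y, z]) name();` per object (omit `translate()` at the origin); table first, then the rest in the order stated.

table();
translate([42, 13, 771]) stool();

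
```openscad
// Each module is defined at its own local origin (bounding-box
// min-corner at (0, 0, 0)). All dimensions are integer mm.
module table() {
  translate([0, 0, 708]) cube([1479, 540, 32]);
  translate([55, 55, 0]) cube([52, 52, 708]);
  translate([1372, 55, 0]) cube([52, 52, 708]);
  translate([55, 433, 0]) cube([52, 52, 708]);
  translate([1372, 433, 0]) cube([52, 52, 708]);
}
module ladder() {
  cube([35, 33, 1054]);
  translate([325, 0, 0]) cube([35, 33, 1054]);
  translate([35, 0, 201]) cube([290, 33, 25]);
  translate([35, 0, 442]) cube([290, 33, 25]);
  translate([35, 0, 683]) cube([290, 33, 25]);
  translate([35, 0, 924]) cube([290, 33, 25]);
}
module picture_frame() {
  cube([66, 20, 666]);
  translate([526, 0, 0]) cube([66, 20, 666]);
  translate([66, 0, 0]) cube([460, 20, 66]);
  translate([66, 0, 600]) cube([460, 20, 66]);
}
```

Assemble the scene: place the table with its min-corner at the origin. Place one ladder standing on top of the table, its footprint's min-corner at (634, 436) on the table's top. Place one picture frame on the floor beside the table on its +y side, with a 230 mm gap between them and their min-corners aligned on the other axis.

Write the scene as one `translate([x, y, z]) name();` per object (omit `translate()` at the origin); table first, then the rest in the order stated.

table();
translate([634, 436, 740]) ladder();
translate([0, 770, 0]) picture_frame();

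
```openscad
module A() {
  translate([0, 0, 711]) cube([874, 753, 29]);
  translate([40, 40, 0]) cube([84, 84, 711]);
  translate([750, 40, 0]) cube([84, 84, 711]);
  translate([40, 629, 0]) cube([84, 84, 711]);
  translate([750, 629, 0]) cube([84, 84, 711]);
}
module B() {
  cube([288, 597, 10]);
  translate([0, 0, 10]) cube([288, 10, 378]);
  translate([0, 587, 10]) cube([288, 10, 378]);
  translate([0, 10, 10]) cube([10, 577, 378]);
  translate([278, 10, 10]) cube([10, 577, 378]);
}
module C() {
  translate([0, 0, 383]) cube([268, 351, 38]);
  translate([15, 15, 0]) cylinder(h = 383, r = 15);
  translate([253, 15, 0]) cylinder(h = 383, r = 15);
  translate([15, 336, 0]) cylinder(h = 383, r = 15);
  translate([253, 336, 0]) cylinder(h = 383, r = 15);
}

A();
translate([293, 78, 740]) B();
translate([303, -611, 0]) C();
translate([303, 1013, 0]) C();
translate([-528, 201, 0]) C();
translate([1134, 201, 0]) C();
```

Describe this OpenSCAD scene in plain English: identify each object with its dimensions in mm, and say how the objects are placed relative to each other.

A is a table: top 874 mm (x) × 753 mm (y), 29 mm thick, upper face at z = 740 mm, on four 84×84 mm square legs, each inset 40 mm from the nearest pair of top edges, running from z = 0 to the bottom of the top.

B is an open storage box with external size 288×597×388 mm and wall thickness 10 mm (the base is also 10 mm thick). The base covers the whole footprint; the four walls stand on the base, with the y-facing walls full-width and the x-facing walls fitting between their inner faces.

C is a four-legged stool. The seat is a 268×351×38 mm slab whose top surface is at z = 421 mm; four round legs, each 30 mm in diameter, run from the floor (z = 0) to the underside of the seat, each leg's axis is inset half a diameter from the nearest pair of seat edges (so the leg's bounding box is flush with the corner).

The open box is on top of the table, centred. Four stools sit around the table at the −y, +y, −x, +x sides.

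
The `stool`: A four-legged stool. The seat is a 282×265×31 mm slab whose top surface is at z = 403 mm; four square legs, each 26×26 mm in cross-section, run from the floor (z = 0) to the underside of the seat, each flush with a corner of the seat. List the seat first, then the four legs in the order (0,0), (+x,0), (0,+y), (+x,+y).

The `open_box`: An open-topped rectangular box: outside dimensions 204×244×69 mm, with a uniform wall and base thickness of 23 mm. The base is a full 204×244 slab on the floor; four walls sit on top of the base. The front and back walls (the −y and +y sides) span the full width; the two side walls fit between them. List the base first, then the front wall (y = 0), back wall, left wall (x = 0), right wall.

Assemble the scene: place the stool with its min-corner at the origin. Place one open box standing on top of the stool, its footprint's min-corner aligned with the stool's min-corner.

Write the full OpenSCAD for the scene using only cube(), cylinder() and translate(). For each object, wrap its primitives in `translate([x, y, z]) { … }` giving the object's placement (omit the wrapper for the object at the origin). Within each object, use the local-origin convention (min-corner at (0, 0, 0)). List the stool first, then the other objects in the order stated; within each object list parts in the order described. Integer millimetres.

translate([0, 0, 372]) cube([282, 265, 31]);
cube([26, 26, 372]);
translate([256, 0, 0]) cube([26, 26, 372]);
translate([0, 239, 0]) cube([26, 26, 372]);
translate([256, 239, 0]) cube([26, 26, 372]);
translate([0, 0, 403]) {
  cube([204, 244, 23]);
  translate([0, 0, 23]) cube([204, 23, 46]);
  translate([0, 221, 23]) cube([204, 23, 46]);
  translate([0, 23, 23]) cube([23, 198, 46]);
  translate([181, 23, 23]) cube([23, 198, 46]);
}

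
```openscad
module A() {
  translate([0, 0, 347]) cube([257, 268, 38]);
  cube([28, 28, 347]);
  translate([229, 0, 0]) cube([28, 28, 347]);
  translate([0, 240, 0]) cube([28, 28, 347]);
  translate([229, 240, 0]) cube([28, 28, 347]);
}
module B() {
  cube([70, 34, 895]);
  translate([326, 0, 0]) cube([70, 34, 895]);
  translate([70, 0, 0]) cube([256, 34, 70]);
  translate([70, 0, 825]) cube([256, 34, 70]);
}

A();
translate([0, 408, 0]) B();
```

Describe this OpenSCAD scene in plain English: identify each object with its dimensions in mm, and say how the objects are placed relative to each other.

A is a four-legged stool. The seat is 257×268 mm, 38 mm thick, top at z = 385 mm. It stands on four square legs, each 28×28 mm in cross-section, from z = 0 to the seat underside, each flush with a corner of the seat.

B is a rectangular picture frame lying in the x–z plane (depth along y). The opening is 256 mm wide (x) by 755 mm tall (z), surrounded by a border 70 mm wide on all four sides. The frame is 34 mm deep and is made of two full-height vertical stiles with two horizontal rails fitted between them.

The picture frame is on the floor beside the stool on its +y side.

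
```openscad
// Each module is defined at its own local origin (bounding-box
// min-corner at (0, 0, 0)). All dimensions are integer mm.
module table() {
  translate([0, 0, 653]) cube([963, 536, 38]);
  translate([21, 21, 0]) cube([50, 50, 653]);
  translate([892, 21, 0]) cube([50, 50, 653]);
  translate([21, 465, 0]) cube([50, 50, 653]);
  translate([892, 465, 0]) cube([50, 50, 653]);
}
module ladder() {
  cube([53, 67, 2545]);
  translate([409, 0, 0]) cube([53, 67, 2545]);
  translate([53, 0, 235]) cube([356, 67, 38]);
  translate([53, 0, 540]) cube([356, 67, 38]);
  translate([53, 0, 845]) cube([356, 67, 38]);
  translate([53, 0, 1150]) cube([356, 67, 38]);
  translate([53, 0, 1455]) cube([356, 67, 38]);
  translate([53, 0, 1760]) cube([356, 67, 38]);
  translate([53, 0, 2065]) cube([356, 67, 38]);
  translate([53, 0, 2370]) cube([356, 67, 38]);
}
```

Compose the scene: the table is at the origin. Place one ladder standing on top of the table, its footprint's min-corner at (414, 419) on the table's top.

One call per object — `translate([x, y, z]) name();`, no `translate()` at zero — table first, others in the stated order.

table();
translate([414, 419, 691]) ladder();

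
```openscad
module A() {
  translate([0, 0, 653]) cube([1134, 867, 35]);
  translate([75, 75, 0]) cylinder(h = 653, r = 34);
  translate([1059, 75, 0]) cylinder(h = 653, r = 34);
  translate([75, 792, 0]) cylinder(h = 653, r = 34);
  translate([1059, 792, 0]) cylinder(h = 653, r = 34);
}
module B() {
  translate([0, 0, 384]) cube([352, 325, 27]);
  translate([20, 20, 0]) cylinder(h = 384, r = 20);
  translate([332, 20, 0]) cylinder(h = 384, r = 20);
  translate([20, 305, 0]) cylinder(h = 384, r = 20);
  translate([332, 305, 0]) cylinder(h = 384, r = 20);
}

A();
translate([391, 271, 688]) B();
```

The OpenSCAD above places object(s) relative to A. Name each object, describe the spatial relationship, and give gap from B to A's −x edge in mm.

A is a table. B is a stool. The stool is on top of the table, centred. The gap from the stool to the table's −x edge is 391 mm.

The stool's min-x is at 391; the table's min-x is 0; gap = 391 mm.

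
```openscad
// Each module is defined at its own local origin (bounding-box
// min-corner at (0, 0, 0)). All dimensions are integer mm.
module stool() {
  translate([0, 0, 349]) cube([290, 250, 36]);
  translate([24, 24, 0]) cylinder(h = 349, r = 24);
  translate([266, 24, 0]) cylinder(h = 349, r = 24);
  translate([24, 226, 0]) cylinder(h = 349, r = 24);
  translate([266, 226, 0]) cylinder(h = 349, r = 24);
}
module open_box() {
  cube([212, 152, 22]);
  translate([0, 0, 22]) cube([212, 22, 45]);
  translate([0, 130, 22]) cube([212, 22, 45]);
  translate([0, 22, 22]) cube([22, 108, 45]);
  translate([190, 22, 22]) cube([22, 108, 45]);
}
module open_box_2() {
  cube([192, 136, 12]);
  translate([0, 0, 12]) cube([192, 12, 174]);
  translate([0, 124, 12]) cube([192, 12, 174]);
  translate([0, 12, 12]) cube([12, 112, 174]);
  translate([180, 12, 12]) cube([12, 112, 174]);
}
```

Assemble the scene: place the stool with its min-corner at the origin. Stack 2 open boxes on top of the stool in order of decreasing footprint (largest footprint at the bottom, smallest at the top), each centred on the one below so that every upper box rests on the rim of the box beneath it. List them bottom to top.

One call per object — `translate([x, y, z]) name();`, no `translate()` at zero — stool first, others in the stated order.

stool();
translate([39, 49, 385]) open_box();
translate([49, 57, 452]) open_box_2();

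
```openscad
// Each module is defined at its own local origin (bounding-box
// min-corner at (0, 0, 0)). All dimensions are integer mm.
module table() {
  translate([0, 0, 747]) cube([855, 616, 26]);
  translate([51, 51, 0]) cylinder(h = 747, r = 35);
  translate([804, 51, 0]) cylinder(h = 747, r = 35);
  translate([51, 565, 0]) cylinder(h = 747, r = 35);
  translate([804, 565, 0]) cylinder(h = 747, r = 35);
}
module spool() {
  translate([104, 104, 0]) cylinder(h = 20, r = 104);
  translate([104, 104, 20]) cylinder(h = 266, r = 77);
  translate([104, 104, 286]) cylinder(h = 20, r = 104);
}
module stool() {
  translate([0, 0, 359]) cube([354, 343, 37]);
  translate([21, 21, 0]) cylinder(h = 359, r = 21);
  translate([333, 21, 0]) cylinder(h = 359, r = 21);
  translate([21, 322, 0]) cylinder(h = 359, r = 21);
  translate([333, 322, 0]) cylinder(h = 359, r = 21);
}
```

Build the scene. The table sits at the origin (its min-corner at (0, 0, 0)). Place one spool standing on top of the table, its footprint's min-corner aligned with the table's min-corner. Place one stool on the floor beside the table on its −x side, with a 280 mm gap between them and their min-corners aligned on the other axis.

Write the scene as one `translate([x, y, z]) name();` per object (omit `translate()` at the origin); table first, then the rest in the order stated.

table();
translate([0, 0, 773]) spool();
translate([-634, 0, 0]) stool();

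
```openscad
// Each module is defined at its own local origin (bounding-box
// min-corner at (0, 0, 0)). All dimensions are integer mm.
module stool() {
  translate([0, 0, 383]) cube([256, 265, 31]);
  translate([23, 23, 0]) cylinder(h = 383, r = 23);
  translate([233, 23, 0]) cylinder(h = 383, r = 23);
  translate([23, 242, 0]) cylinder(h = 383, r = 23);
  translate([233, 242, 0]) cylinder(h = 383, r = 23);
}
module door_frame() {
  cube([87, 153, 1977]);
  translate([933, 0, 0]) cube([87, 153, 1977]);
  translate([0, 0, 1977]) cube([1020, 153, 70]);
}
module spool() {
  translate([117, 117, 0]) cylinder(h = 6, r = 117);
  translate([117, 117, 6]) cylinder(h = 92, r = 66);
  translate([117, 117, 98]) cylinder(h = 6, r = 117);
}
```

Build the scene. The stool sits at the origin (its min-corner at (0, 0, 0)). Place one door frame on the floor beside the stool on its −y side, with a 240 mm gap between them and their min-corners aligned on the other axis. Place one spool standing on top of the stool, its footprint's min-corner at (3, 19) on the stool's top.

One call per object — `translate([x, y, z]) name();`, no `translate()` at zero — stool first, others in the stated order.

stool();
translate([0, -393, 0]) door_frame();
translate([3, 19, 414]) spool();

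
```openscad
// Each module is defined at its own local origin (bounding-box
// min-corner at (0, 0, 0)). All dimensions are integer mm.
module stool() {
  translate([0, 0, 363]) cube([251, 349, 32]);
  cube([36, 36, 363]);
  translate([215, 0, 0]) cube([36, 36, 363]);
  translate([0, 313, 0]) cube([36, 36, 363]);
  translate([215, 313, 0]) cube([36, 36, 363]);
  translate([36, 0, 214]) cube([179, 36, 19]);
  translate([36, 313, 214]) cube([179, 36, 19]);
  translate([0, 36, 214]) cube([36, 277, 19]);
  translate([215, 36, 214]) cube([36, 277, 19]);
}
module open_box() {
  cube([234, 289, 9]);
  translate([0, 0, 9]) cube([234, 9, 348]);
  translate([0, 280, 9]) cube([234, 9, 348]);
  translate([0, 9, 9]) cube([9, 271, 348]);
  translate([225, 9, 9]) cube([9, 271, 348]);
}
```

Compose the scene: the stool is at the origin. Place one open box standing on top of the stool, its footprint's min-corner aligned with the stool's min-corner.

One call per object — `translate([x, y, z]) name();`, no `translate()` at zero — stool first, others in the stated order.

stool();
translate([0, 0, 395]) open_box();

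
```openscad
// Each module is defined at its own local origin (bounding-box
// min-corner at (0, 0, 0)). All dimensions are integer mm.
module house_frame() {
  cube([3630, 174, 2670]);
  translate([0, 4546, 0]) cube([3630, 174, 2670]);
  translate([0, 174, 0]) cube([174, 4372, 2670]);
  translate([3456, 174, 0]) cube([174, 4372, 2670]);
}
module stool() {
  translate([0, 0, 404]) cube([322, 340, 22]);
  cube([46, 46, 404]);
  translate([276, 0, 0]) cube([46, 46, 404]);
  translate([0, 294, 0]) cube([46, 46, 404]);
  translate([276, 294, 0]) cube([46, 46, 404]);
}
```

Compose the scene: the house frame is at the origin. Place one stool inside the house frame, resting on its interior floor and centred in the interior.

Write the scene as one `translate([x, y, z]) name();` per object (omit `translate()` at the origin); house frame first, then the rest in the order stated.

house_frame();
translate([1654, 2190, 0]) stool();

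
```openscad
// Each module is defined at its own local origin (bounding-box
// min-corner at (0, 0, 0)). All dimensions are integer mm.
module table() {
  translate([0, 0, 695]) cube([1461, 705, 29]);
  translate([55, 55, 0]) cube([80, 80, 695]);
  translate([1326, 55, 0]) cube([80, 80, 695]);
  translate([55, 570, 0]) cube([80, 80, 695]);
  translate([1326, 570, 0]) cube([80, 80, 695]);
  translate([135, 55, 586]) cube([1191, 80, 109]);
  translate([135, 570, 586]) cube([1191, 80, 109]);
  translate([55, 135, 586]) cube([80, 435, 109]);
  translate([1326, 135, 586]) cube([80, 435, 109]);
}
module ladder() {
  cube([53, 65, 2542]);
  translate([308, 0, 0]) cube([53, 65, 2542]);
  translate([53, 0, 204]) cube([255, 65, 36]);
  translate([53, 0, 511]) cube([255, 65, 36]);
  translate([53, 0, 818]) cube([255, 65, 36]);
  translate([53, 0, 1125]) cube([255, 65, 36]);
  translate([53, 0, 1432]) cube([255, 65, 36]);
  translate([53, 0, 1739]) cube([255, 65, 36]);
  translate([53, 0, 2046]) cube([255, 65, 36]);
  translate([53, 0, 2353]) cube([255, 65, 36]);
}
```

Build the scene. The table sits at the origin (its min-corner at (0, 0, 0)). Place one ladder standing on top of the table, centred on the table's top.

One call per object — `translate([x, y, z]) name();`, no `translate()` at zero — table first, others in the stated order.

table();
translate([550, 320, 724]) ladder();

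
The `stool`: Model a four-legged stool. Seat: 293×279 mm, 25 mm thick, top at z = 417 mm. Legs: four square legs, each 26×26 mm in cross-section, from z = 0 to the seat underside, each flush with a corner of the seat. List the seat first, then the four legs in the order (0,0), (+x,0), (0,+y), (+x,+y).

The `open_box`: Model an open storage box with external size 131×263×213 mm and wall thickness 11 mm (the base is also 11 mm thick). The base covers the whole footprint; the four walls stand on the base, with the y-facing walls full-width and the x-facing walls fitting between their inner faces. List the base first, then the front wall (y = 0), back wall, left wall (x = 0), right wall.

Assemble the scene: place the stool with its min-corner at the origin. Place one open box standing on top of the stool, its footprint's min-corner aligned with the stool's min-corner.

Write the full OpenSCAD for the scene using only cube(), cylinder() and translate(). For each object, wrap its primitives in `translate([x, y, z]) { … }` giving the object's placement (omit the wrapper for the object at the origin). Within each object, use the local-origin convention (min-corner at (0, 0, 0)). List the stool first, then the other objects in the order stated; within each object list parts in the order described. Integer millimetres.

translate([0, 0, 392]) cube([293, 279, 25]);
cube([26, 26, 392]);
translate([267, 0, 0]) cube([26, 26, 392]);
translate([0, 253, 0]) cube([26, 26, 392]);
translate([267, 253, 0]) cube([26, 26, 392]);
translate([0, 0, 417]) {
  cube([131, 263, 11]);
  translate([0, 0, 11]) cube([131, 11, 202]);
  translate([0, 252, 11]) cube([131, 11, 202]);
  translate([0, 11, 11]) cube([11, 241, 202]);
  translate([120, 11, 11]) cube([11, 241, 202]);
}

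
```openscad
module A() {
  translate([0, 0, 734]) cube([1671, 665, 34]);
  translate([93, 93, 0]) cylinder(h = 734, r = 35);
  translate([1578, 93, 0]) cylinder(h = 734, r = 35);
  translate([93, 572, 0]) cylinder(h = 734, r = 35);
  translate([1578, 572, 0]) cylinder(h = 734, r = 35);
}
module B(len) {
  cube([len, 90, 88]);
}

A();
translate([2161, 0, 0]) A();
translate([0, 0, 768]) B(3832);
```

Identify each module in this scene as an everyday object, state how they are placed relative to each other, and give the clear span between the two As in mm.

A is a table. B is a beam. A beam spans the tops of two tables. The clear span between the two tables is 490 mm.

Second table starts at x = 2161; first ends at x = 1671; clear span = 2161 − 1671 = 490 mm.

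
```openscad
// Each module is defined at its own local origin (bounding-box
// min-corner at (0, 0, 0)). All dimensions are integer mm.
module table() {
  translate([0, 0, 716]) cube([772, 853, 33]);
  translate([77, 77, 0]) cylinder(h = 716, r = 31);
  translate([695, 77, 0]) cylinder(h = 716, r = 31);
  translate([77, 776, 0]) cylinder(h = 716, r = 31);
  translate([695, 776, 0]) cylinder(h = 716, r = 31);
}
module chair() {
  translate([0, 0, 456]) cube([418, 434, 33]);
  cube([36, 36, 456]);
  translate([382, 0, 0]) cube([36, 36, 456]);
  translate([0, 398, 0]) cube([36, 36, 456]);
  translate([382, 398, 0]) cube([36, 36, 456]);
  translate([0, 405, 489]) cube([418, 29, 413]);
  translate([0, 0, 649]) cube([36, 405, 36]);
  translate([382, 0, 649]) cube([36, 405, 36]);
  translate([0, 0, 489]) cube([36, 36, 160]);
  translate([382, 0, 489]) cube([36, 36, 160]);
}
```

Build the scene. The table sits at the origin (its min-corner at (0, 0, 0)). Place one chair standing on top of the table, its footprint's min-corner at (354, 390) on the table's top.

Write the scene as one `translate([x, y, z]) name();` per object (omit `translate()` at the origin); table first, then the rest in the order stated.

table();
translate([354, 390, 749]) chair();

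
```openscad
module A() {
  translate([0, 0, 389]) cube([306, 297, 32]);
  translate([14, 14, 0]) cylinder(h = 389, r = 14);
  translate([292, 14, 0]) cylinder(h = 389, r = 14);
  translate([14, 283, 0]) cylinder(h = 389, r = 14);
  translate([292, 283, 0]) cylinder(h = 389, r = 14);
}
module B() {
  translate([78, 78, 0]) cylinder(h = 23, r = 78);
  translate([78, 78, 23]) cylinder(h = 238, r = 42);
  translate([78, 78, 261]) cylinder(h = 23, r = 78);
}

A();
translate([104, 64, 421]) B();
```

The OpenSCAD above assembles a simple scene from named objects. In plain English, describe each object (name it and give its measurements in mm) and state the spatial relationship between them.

A is a simple wooden stool: a rectangular seat 306 mm (x) by 297 mm (y), 32 mm thick, top face at z = 421 mm, on four round legs, each 28 mm in diameter. The legs rest on z = 0, each leg's axis is inset half a diameter from the nearest pair of seat edges (so the leg's bounding box is flush with the corner).

B is a spool: two coaxial disc flanges of radius 78 mm and thickness 23 mm, joined by a core cylinder of radius 42 mm and height 238 mm. The lower flange rests on z = 0 and the three cylinders share a vertical axis.

The spool is on top of the stool.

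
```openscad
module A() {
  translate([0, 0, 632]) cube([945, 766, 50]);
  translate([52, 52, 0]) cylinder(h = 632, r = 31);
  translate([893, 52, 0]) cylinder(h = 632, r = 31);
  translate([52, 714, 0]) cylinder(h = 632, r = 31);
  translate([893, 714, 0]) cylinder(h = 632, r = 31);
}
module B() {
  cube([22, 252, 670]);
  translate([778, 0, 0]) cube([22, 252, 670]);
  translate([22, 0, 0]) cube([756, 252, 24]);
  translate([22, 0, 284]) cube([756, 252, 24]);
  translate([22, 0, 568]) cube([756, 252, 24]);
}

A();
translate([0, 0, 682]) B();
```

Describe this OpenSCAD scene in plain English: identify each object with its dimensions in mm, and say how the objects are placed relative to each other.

A is a table with a 945×766 mm rectangular top, 50 mm thick, top surface at z = 682 mm, supported by four round legs of 62 mm diameter, each leg's bounding box inset 21 mm from the nearest pair of top edges, running from the floor.

B is a bookshelf 800 mm wide overall, 252 mm deep and 670 mm tall. The two sides are 22 mm thick vertical panels. 3 horizontal shelves of 24 mm thickness span between the inner faces of the sides; the lowest shelf sits on the floor and shelves are stacked with a clear vertical gap of 260 mm between each pair.

The bookshelf is on top of the table.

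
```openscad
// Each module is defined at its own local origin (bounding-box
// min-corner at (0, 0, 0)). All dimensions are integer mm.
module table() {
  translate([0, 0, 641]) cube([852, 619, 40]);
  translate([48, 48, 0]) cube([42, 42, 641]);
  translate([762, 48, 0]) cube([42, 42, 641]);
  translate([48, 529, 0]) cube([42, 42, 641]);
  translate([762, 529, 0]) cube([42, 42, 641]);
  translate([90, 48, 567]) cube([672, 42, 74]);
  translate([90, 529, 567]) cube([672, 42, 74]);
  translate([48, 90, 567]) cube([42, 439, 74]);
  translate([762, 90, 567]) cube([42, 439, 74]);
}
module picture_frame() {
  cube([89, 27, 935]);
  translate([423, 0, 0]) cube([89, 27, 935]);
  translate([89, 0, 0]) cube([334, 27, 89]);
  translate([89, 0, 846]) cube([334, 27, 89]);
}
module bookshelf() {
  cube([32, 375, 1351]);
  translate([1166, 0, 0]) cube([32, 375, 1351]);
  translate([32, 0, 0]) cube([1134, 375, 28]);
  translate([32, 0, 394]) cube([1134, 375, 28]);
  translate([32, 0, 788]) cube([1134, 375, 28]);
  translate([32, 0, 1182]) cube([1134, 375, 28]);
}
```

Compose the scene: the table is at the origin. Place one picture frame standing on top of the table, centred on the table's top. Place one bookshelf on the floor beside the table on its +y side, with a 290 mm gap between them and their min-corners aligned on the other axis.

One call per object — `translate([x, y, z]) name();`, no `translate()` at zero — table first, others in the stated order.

table();
translate([170, 296, 681]) picture_frame();
translate([0, 909, 0]) bookshelf();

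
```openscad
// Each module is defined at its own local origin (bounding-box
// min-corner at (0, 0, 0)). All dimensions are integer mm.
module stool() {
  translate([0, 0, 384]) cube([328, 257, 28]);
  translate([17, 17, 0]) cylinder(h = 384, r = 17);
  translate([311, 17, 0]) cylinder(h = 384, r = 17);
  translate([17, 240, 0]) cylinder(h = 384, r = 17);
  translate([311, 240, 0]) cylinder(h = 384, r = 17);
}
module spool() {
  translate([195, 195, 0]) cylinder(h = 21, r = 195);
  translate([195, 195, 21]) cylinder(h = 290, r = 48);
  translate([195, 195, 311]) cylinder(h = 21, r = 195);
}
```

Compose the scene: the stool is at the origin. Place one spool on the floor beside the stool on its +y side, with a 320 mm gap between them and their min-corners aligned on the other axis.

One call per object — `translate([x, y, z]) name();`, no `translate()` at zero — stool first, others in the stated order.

stool();
translate([0, 577, 0]) spool();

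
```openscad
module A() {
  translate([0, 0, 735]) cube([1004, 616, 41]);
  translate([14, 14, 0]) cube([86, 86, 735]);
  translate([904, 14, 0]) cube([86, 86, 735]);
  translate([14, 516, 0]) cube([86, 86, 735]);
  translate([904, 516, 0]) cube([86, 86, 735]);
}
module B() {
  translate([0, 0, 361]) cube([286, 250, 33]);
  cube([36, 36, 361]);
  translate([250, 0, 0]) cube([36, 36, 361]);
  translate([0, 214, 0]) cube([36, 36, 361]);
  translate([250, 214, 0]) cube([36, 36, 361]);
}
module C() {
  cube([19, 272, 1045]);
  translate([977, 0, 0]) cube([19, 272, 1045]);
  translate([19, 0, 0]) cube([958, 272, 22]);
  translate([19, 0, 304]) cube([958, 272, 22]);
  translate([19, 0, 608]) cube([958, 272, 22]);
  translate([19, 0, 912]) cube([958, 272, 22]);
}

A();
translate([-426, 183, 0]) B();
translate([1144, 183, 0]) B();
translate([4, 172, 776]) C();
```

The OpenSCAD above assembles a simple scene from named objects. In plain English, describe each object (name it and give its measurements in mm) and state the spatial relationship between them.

A is a table with a 1004×616 mm rectangular top, 41 mm thick, top surface at z = 776 mm, supported by four 86×86 mm square legs, each inset 14 mm from the nearest pair of top edges, running from the floor.

B is a simple wooden stool: a rectangular seat 286 mm (x) by 250 mm (y), 33 mm thick, top face at z = 394 mm, on four square legs, each 36×36 mm in cross-section. The legs rest on z = 0, each flush with a corner of the seat.

C is a bookshelf 996 mm wide overall, 272 mm deep and 1045 mm tall. The two sides are 19 mm thick vertical panels. 4 horizontal shelves of 22 mm thickness span between the inner faces of the sides; the lowest shelf sits on the floor and shelves are stacked with a clear vertical gap of 282 mm between each pair.

Two stools sit around the table at the −x, +x sides. The bookshelf is on top of the table, centred.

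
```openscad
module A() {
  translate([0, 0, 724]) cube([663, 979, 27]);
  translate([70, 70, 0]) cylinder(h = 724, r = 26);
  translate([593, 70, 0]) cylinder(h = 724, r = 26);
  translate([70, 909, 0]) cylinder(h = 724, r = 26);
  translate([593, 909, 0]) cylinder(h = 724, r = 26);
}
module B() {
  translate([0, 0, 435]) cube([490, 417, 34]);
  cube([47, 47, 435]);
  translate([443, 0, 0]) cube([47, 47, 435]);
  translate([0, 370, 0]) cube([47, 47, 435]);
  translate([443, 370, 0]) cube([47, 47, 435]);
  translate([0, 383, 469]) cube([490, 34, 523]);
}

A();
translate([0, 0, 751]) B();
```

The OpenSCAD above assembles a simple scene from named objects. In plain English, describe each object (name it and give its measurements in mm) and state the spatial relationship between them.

A is a table with a 663×979 mm rectangular top, 27 mm thick, top surface at z = 751 mm, supported by four round legs of 52 mm diameter, each leg's bounding box inset 44 mm from the nearest pair of top edges, running from the floor.

B is a chair. The seat is a 490×417×34 mm slab with its top at z = 469 mm, on four 47×47 mm corner legs (flush with the seat edges, standing on z = 0). A flat backrest 34 mm thick, 523 mm tall, spans the full seat width and rises from the seat top along its +y edge, rear face flush with the rear of the seat.

The chair is on top of the table.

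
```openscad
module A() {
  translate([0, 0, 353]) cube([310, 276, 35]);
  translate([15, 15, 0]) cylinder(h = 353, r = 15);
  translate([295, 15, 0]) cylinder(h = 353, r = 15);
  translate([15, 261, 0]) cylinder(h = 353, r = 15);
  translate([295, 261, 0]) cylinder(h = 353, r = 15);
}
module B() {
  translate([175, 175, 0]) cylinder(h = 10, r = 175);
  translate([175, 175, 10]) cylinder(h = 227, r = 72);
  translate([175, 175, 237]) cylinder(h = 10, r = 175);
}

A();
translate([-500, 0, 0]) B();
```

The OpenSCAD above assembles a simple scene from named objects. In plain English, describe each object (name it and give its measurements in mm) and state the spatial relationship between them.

A is a simple wooden stool: a rectangular seat 310 mm (x) by 276 mm (y), 35 mm thick, top face at z = 388 mm, on four round legs, each 30 mm in diameter. The legs rest on z = 0, each leg's axis is inset half a diameter from the nearest pair of seat edges (so the leg's bounding box is flush with the corner).

B is a spool: two coaxial disc flanges of radius 175 mm and thickness 10 mm, joined by a core cylinder of radius 72 mm and height 227 mm. The lower flange rests on z = 0 and the three cylinders share a vertical axis.

The spool is on the floor beside the stool on its −x side.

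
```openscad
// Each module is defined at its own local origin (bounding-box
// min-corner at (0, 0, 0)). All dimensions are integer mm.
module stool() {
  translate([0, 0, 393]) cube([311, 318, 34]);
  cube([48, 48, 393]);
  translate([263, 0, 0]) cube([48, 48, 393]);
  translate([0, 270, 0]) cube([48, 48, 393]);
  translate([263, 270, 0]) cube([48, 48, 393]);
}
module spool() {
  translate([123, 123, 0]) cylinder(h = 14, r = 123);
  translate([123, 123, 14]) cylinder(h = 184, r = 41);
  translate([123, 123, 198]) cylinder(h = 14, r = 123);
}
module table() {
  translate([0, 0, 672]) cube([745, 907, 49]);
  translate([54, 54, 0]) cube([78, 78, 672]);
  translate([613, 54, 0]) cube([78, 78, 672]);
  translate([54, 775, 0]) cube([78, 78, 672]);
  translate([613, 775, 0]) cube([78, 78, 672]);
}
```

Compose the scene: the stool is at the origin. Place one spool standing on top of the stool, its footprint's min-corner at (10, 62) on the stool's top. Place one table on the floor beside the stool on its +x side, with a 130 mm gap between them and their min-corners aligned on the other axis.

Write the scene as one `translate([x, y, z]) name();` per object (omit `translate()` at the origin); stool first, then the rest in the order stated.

stool();
translate([10, 62, 427]) spool();
translate([441, 0, 0]) table();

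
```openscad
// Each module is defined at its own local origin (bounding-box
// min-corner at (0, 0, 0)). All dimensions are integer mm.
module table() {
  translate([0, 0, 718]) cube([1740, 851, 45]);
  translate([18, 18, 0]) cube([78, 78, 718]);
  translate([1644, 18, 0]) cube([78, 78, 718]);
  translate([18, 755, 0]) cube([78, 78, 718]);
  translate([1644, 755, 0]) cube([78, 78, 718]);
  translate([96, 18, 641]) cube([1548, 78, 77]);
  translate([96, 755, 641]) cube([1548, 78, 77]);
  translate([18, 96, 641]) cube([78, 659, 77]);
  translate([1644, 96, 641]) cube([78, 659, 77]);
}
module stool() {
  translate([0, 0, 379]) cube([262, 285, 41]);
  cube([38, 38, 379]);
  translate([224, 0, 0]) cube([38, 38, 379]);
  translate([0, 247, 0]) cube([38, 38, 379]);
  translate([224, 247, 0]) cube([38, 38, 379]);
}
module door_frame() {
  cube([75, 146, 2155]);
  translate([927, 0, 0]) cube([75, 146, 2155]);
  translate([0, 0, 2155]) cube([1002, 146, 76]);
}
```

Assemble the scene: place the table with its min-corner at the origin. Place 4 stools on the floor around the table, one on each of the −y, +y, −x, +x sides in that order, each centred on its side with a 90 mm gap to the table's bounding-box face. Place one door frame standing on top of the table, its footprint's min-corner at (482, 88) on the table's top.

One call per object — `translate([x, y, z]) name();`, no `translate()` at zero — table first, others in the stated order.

table();
translate([739, -375, 0]) stool();
translate([739, 941, 0]) stool();
translate([-352, 283, 0]) stool();
translate([1830, 283, 0]) stool();
translate([482, 88, 763]) door_frame();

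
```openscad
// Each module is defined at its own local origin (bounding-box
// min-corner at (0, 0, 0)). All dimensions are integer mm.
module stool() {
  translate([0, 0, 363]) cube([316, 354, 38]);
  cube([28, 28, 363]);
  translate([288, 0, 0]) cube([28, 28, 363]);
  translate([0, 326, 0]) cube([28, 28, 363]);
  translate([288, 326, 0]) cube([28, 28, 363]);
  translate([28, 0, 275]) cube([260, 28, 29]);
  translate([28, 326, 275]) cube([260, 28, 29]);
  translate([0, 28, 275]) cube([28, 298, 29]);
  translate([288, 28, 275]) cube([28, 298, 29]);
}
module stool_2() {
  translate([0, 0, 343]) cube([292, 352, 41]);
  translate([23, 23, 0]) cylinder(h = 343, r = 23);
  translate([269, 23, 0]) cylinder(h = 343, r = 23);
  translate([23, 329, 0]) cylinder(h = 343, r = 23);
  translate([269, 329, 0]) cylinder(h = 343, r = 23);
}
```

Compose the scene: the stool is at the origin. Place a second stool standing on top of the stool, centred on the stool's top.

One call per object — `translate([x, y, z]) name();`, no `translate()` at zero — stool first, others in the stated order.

stool();
translate([12, 1, 401]) stool_2();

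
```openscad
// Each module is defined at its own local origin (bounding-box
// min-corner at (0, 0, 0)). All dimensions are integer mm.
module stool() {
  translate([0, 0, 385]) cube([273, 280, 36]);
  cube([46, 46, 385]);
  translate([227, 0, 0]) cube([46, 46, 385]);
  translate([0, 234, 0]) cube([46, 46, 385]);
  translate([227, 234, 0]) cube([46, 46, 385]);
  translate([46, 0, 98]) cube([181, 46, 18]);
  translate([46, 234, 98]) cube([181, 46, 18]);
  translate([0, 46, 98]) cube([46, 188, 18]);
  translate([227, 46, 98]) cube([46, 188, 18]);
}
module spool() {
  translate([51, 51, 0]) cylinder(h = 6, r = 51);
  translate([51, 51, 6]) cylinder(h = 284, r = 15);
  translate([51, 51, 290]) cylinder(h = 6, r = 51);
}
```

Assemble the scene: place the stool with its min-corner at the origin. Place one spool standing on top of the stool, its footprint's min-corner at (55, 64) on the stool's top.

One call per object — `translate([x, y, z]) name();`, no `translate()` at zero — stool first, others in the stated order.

stool();
translate([55, 64, 421]) spool();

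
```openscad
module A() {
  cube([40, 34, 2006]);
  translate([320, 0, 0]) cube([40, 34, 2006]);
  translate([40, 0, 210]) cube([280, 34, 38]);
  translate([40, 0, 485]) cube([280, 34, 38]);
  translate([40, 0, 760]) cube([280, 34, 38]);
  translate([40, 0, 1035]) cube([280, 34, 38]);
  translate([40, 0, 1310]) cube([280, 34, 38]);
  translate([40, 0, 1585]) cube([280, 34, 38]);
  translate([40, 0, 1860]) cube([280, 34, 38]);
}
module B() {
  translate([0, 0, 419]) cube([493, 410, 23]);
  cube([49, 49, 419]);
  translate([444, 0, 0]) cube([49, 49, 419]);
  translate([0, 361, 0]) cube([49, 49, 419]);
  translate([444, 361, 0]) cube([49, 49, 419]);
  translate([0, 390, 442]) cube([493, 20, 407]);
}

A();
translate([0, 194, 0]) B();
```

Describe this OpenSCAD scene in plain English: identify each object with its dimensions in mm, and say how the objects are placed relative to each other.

A is a wooden ladder with two side rails of 40×34 mm section and 2006 mm height, set 360 mm apart overall. Between them run 7 rectangular rungs (34 mm deep, 38 mm thick), front faces flush with the rails' −y face. The bottom of the first rung is 210 mm above the floor and each subsequent rung is 275 mm higher than the one below.

B is a chair. The seat is a 493×410×23 mm slab with its top at z = 442 mm, on four 49×49 mm corner legs (flush with the seat edges, standing on z = 0). A flat backrest 20 mm thick, 407 mm tall, spans the full seat width and rises from the seat top along its +y edge, rear face flush with the rear of the seat.

The chair is on the floor beside the ladder on its +y side.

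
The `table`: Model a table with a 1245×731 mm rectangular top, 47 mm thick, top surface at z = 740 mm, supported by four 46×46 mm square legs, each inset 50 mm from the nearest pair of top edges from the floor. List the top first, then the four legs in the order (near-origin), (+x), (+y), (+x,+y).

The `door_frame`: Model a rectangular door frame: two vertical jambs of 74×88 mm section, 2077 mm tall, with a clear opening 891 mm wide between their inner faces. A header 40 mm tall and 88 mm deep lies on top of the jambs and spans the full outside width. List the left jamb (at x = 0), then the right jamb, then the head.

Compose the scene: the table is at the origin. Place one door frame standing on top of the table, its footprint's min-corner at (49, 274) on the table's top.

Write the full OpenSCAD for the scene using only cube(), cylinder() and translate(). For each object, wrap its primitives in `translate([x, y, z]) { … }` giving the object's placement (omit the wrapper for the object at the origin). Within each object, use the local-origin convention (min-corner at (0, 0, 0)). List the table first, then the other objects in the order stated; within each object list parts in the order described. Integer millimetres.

translate([0, 0, 693]) cube([1245, 731, 47]);
translate([50, 50, 0]) cube([46, 46, 693]);
translate([1149, 50, 0]) cube([46, 46, 693]);
translate([50, 635, 0]) cube([46, 46, 693]);
translate([1149, 635, 0]) cube([46, 46, 693]);
translate([49, 274, 740]) {
  cube([74, 88, 2077]);
  translate([965, 0, 0]) cube([74, 88, 2077]);
  translate([0, 0, 2077]) cube([1039, 88, 40]);
}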